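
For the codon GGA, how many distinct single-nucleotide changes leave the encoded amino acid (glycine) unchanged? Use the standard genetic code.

Position 1: none → 0 synonymous.
Position 2: none → 0 synonymous.
Position 3: GGU, GGC, GGG → 3 synonymous.
Total: 0 + 0 + 3 = 3.

3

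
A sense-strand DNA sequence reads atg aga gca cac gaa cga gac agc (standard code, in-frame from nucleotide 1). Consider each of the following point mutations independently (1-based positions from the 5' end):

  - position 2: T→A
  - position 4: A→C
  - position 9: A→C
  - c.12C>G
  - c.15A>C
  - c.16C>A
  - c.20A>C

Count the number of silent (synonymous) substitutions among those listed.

3

Codon 1: ATG (Met) → AAG (Lys) — missense.
Codon 2: AGA (Arg) → CGA (Arg) — synonymous.
Codon 3: GCA (Ala) → GCC (Ala) — synonymous.
Codon 4: CAC (His) → CAG (Gln) — missense.
Codon 5: GAA (Glu) → GAC (Asp) — missense.
Codon 6: CGA (Arg) → AGA (Arg) — synonymous.
Codon 7: GAC (Asp) → GCC (Ala) — missense.
Synonymous: 3 of 7.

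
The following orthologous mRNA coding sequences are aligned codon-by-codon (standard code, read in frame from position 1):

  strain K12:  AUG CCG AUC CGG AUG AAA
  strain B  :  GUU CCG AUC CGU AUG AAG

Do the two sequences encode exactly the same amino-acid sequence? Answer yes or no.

no

Codon 1: AUG Met / GUU Val — nonsynonymous.
Codon 2: CCG Pro / CCG Pro — identical.
Codon 3: AUC Ile / AUC Ile — identical.
Codon 4: CGG Arg / CGU Arg — synonymous.
Codon 5: AUG Met / AUG Met — identical.
Codon 6: AAA Lys / AAG Lys — synonymous.
Nonsynonymous differences: 1 → different protein.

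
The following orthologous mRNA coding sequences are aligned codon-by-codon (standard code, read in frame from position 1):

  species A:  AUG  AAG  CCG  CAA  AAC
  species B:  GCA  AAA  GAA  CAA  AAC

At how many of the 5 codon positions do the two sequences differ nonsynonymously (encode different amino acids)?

2

Codon 1: AUG Met / GCA Ala — nonsynonymous.
Codon 2: AAG Lys / AAA Lys — synonymous.
Codon 3: CCG Pro / GAA Glu — nonsynonymous.
Codon 4: CAA Gln / CAA Gln — identical.
Codon 5: AAC Asn / AAC Asn — identical.
Nonsynonymous differences: 2.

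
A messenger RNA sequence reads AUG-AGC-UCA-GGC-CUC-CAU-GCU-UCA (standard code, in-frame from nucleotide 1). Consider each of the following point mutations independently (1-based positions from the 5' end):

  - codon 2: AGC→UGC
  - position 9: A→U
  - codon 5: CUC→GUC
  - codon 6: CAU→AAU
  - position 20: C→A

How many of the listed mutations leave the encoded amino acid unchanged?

Codon 2: AGC (Ser) → UGC (Cys) — missense.
Codon 3: UCA (Ser) → UCU (Ser) — synonymous.
Codon 5: CUC (Leu) → GUC (Val) — missense.
Codon 6: CAU (His) → AAU (Asn) — missense.
Codon 7: GCU (Ala) → GAU (Asp) — missense.
Synonymous: 1 of 5.

1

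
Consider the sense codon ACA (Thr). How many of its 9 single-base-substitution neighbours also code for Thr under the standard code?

3

Position 1: none → 0 synonymous.
Position 2: none → 0 synonymous.
Position 3: ACU, ACC, ACG → 3 synonymous.
Total: 0 + 0 + 3 = 3.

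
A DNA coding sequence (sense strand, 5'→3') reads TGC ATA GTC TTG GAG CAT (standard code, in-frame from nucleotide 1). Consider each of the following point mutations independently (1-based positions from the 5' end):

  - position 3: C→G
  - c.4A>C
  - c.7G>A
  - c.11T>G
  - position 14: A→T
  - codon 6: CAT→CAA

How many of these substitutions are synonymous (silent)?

Codon 1: TGC (Cys) → TGG (Trp) — missense.
Codon 2: ATA (Ile) → CTA (Leu) — missense.
Codon 3: GTC (Val) → ATC (Ile) — missense.
Codon 4: TTG (Leu) → TGG (Trp) — missense.
Codon 5: GAG (Glu) → GTG (Val) — missense.
Codon 6: CAT (His) → CAA (Gln) — missense.
Synonymous: 0 of 6.

0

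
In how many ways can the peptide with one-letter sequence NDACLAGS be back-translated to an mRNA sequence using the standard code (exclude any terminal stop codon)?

18432

Asn: 2 codons.
Asp: 2 codons.
Ala: 4 codons.
Cys: 2 codons.
Leu: 6 codons.
Ala: 4 codons.
Gly: 4 codons.
Ser: 6 codons.
2 × 2 × 4 × 2 × 6 × 4 × 4 × 6 = 18432.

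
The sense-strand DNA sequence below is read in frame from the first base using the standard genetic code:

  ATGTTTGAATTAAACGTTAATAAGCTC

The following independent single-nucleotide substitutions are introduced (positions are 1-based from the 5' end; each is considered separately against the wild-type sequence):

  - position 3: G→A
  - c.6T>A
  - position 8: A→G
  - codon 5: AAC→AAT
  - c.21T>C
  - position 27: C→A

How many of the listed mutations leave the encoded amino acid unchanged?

Codon 1: ATG (Met) → ATA (Ile) — missense.
Codon 2: TTT (Phe) → TTA (Leu) — missense.
Codon 3: GAA (Glu) → GGA (Gly) — missense.
Codon 5: AAC (Asn) → AAT (Asn) — synonymous.
Codon 7: AAT (Asn) → AAC (Asn) — synonymous.
Codon 9: CTC (Leu) → CTA (Leu) — synonymous.
Synonymous: 3 of 6.

3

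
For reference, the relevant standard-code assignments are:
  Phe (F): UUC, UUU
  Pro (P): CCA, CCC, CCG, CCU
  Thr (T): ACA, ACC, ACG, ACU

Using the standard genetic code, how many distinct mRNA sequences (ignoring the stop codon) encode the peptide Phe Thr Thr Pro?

Phe: 2 codons.
Thr: 4 codons.
Thr: 4 codons.
Pro: 4 codons.
2 × 4 × 4 × 4 = 128.

128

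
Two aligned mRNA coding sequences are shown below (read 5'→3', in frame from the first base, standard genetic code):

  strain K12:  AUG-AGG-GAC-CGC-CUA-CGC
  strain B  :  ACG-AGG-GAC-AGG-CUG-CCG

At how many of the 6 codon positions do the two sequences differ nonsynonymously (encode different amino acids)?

Codon 1: AUG Met / ACG Thr — nonsynonymous.
Codon 2: AGG Arg / AGG Arg — identical.
Codon 3: GAC Asp / GAC Asp — identical.
Codon 4: CGC Arg / AGG Arg — synonymous.
Codon 5: CUA Leu / CUG Leu — synonymous.
Codon 6: CGC Arg / CCG Pro — nonsynonymous.
Nonsynonymous differences: 2.

2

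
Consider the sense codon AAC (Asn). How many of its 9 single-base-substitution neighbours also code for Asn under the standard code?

1

Position 1: none → 0 synonymous.
Position 2: none → 0 synonymous.
Position 3: AAU → 1 synonymous.
Total: 0 + 0 + 1 = 1.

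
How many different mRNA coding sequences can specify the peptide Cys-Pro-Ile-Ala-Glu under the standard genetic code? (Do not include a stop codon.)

192

Cys: 2 codons.
Pro: 4 codons.
Ile: 3 codons.
Ala: 4 codons.
Glu: 2 codons.
2 × 4 × 3 × 4 × 2 = 192.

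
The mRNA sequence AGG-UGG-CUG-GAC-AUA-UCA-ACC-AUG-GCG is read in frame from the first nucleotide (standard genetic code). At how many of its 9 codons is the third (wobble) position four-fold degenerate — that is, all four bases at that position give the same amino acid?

Codon 1 AGG (Arg): third position 2-fold.
Codon 2 UGG (Trp): third position 1-fold.
Codon 3 CUG (Leu): third position 4-fold.
Codon 4 GAC (Asp): third position 2-fold.
Codon 5 AUA (Ile): third position 3-fold.
Codon 6 UCA (Ser): third position 4-fold.
Codon 7 ACC (Thr): third position 4-fold.
Codon 8 AUG (Met): third position 1-fold.
Codon 9 GCG (Ala): third position 4-fold.
Four-fold degenerate third positions: 4.

4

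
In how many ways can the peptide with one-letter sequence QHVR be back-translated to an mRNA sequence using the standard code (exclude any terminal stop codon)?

96

Gln: 2 codons.
His: 2 codons.
Val: 4 codons.
Arg: 6 codons.
2 × 2 × 4 × 6 = 96.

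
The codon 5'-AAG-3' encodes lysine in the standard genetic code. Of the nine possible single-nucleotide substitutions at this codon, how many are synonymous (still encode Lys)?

Position 1: none → 0 synonymous.
Position 2: none → 0 synonymous.
Position 3: AAA → 1 synonymous.
Total: 0 + 0 + 1 = 1.

1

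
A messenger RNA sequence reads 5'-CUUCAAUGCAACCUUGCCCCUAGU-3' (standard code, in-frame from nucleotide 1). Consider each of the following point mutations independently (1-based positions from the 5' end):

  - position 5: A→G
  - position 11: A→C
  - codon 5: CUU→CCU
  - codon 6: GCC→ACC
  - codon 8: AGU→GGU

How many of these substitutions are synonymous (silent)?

0

Codon 2: CAA (Gln) → CGA (Arg) — missense.
Codon 4: AAC (Asn) → ACC (Thr) — missense.
Codon 5: CUU (Leu) → CCU (Pro) — missense.
Codon 6: GCC (Ala) → ACC (Thr) — missense.
Codon 8: AGU (Ser) → GGU (Gly) — missense.
Synonymous: 0 of 5.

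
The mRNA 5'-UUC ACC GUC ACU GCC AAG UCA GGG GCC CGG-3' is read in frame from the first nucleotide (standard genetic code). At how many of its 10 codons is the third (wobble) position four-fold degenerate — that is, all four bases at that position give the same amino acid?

Codon 1 UUC (Phe): third position 2-fold.
Codon 2 ACC (Thr): third position 4-fold.
Codon 3 GUC (Val): third position 4-fold.
Codon 4 ACU (Thr): third position 4-fold.
Codon 5 GCC (Ala): third position 4-fold.
Codon 6 AAG (Lys): third position 2-fold.
Codon 7 UCA (Ser): third position 4-fold.
Codon 8 GGG (Gly): third position 4-fold.
Codon 9 GCC (Ala): third position 4-fold.
Codon 10 CGG (Arg): third position 4-fold.
Four-fold degenerate third positions: 8.

8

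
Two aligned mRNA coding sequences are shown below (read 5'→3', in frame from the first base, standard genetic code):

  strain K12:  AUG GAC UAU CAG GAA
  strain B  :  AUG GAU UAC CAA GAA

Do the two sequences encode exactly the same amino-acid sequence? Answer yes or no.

yes

Codon 1: AUG Met / AUG Met — identical.
Codon 2: GAC Asp / GAU Asp — synonymous.
Codon 3: UAU Tyr / UAC Tyr — synonymous.
Codon 4: CAG Gln / CAA Gln — synonymous.
Codon 5: GAA Glu / GAA Glu — identical.
Nonsynonymous differences: 0 → same protein.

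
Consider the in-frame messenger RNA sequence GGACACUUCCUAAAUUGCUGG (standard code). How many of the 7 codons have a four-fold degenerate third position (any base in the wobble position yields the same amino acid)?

2

Codon 1 GGA (Gly): third position 4-fold.
Codon 2 CAC (His): third position 2-fold.
Codon 3 UUC (Phe): third position 2-fold.
Codon 4 CUA (Leu): third position 4-fold.
Codon 5 AAU (Asn): third position 2-fold.
Codon 6 UGC (Cys): third position 2-fold.
Codon 7 UGG (Trp): third position 1-fold.
Four-fold degenerate third positions: 2.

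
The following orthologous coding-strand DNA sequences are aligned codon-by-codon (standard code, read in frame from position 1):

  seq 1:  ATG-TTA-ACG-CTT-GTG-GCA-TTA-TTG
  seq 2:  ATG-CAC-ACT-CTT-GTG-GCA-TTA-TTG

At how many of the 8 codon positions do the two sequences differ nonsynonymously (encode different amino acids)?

1

Codon 1: ATG Met / ATG Met — identical.
Codon 2: TTA Leu / CAC His — nonsynonymous.
Codon 3: ACG Thr / ACT Thr — synonymous.
Codon 4: CTT Leu / CTT Leu — identical.
Codon 5: GTG Val / GTG Val — identical.
Codon 6: GCA Ala / GCA Ala — identical.
Codon 7: TTA Leu / TTA Leu — identical.
Codon 8: TTG Leu / TTG Leu — identical.
Nonsynonymous differences: 1.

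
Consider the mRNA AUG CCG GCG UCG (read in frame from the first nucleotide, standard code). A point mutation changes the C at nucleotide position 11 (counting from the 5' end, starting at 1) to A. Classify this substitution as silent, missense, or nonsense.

nonsense

Position 11 falls in codon 4: UCG → Ser.
After the substitution the codon is UAG → Stop.
The new codon is a stop codon, so this is a nonsense mutation.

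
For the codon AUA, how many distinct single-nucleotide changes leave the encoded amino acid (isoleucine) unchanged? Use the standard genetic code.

Position 1: none → 0 synonymous.
Position 2: none → 0 synonymous.
Position 3: AUU, AUC → 2 synonymous.
Total: 0 + 0 + 2 = 2.

2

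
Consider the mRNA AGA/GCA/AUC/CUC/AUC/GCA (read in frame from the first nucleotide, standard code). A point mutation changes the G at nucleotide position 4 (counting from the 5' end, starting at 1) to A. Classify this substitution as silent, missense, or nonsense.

missense

Position 4 falls in codon 2: GCA → Ala.
After the substitution the codon is ACA → Thr.
Ala ≠ Thr, so this is a missense mutation.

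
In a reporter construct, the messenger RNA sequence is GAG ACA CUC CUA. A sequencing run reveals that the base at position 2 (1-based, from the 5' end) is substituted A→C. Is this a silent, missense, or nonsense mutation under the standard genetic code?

Position 2 falls in codon 1: GAG → Glu.
After the substitution the codon is GCG → Ala.
Glu ≠ Ala, so this is a missense mutation.

missense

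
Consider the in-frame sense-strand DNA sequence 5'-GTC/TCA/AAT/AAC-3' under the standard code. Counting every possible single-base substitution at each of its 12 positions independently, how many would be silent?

Codon 1 (GTC, Val): 3 synonymous substitutions.
Codon 2 (TCA, Ser): 3 synonymous substitutions.
Codon 3 (AAT, Asn): 1 synonymous substitution.
Codon 4 (AAC, Asn): 1 synonymous substitution.
Total: 3 + 3 + 1 + 1 = 8.

8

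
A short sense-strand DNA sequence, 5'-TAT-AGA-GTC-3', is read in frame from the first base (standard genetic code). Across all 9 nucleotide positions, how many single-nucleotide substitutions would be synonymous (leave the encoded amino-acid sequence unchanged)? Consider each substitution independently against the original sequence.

6

Codon 1 (TAT, Tyr): 1 synonymous substitution.
Codon 2 (AGA, Arg): 2 synonymous substitutions.
Codon 3 (GTC, Val): 3 synonymous substitutions.
Total: 1 + 2 + 3 = 6.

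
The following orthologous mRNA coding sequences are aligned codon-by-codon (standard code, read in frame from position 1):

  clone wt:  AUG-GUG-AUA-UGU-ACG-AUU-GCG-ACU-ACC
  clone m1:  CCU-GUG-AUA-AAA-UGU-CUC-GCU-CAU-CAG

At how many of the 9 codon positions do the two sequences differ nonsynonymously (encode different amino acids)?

Codon 1: AUG Met / CCU Pro — nonsynonymous.
Codon 2: GUG Val / GUG Val — identical.
Codon 3: AUA Ile / AUA Ile — identical.
Codon 4: UGU Cys / AAA Lys — nonsynonymous.
Codon 5: ACG Thr / UGU Cys — nonsynonymous.
Codon 6: AUU Ile / CUC Leu — nonsynonymous.
Codon 7: GCG Ala / GCU Ala — synonymous.
Codon 8: ACU Thr / CAU His — nonsynonymous.
Codon 9: ACC Thr / CAG Gln — nonsynonymous.
Nonsynonymous differences: 6.

6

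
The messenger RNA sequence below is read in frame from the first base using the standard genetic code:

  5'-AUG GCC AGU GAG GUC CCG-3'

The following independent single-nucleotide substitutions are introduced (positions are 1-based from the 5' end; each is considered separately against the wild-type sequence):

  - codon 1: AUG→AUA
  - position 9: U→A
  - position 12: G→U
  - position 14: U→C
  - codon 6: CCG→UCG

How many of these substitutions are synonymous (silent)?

0

Codon 1: AUG (Met) → AUA (Ile) — missense.
Codon 3: AGU (Ser) → AGA (Arg) — missense.
Codon 4: GAG (Glu) → GAU (Asp) — missense.
Codon 5: GUC (Val) → GCC (Ala) — missense.
Codon 6: CCG (Pro) → UCG (Ser) — missense.
Synonymous: 0 of 5.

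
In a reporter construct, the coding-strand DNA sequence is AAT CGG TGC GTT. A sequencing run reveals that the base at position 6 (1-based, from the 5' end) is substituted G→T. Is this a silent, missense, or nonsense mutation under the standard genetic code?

silent

Position 6 falls in codon 2: CGG → Arg.
After the substitution the codon is CGT → Arg.
Both encode Arg, so the change is synonymous.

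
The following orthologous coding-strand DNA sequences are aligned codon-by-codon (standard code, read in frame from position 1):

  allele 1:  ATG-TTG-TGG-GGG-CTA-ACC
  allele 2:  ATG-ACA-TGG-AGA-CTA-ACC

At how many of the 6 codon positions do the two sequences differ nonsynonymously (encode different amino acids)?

2

Codon 1: ATG Met / ATG Met — identical.
Codon 2: TTG Leu / ACA Thr — nonsynonymous.
Codon 3: TGG Trp / TGG Trp — identical.
Codon 4: GGG Gly / AGA Arg — nonsynonymous.
Codon 5: CTA Leu / CTA Leu — identical.
Codon 6: ACC Thr / ACC Thr — identical.
Nonsynonymous differences: 2.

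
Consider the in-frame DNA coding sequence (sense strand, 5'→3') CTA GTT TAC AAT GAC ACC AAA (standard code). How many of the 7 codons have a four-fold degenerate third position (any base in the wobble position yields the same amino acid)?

3

Codon 1 CTA (Leu): third position 4-fold.
Codon 2 GTT (Val): third position 4-fold.
Codon 3 TAC (Tyr): third position 2-fold.
Codon 4 AAT (Asn): third position 2-fold.
Codon 5 GAC (Asp): third position 2-fold.
Codon 6 ACC (Thr): third position 4-fold.
Codon 7 AAA (Lys): third position 2-fold.
Four-fold degenerate third positions: 3.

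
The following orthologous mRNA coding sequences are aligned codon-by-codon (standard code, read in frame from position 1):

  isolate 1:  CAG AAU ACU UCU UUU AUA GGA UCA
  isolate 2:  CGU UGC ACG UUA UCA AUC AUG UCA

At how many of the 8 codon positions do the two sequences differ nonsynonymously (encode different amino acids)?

Codon 1: CAG Gln / CGU Arg — nonsynonymous.
Codon 2: AAU Asn / UGC Cys — nonsynonymous.
Codon 3: ACU Thr / ACG Thr — synonymous.
Codon 4: UCU Ser / UUA Leu — nonsynonymous.
Codon 5: UUU Phe / UCA Ser — nonsynonymous.
Codon 6: AUA Ile / AUC Ile — synonymous.
Codon 7: GGA Gly / AUG Met — nonsynonymous.
Codon 8: UCA Ser / UCA Ser — identical.
Nonsynonymous differences: 5.

5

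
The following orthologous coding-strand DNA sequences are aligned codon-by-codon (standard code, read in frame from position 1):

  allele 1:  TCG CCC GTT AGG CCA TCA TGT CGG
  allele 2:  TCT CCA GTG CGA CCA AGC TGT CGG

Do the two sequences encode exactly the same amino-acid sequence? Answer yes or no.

Codon 1: TCG Ser / TCT Ser — synonymous.
Codon 2: CCC Pro / CCA Pro — synonymous.
Codon 3: GTT Val / GTG Val — synonymous.
Codon 4: AGG Arg / CGA Arg — synonymous.
Codon 5: CCA Pro / CCA Pro — identical.
Codon 6: TCA Ser / AGC Ser — synonymous.
Codon 7: TGT Cys / TGT Cys — identical.
Codon 8: CGG Arg / CGG Arg — identical.
Nonsynonymous differences: 0 → same protein.

yes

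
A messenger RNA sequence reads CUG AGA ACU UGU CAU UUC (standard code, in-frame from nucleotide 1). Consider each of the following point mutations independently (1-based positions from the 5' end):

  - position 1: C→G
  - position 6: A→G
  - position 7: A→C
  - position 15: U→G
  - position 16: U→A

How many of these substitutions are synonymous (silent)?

1

Codon 1: CUG (Leu) → GUG (Val) — missense.
Codon 2: AGA (Arg) → AGG (Arg) — synonymous.
Codon 3: ACU (Thr) → CCU (Pro) — missense.
Codon 5: CAU (His) → CAG (Gln) — missense.
Codon 6: UUC (Phe) → AUC (Ile) — missense.
Synonymous: 1 of 5.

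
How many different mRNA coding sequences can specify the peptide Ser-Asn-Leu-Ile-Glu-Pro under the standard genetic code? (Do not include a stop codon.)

Ser: 6 codons.
Asn: 2 codons.
Leu: 6 codons.
Ile: 3 codons.
Glu: 2 codons.
Pro: 4 codons.
6 × 2 × 6 × 3 × 2 × 4 = 1728.

1728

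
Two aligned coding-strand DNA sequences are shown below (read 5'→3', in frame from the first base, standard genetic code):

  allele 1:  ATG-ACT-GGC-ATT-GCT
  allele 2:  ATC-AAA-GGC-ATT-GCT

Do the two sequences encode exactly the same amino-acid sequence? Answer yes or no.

no

Codon 1: ATG Met / ATC Ile — nonsynonymous.
Codon 2: ACT Thr / AAA Lys — nonsynonymous.
Codon 3: GGC Gly / GGC Gly — identical.
Codon 4: ATT Ile / ATT Ile — identical.
Codon 5: GCT Ala / GCT Ala — identical.
Nonsynonymous differences: 2 → different protein.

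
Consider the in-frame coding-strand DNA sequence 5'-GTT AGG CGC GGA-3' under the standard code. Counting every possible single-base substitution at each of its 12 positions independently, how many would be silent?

11

Codon 1 (GTT, Val): 3 synonymous substitutions.
Codon 2 (AGG, Arg): 2 synonymous substitutions.
Codon 3 (CGC, Arg): 3 synonymous substitutions.
Codon 4 (GGA, Gly): 3 synonymous substitutions.
Total: 3 + 2 + 3 + 3 = 11.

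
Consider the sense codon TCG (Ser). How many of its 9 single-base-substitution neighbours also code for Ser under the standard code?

Position 1: none → 0 synonymous.
Position 2: none → 0 synonymous.
Position 3: TCT, TCC, TCA → 3 synonymous.
Total: 0 + 0 + 3 = 3.

3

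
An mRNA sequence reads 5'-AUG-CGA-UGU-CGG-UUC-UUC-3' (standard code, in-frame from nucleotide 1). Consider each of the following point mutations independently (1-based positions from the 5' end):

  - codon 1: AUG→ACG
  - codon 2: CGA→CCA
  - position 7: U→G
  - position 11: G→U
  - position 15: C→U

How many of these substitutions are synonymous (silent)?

1

Codon 1: AUG (Met) → ACG (Thr) — missense.
Codon 2: CGA (Arg) → CCA (Pro) — missense.
Codon 3: UGU (Cys) → GGU (Gly) — missense.
Codon 4: CGG (Arg) → CUG (Leu) — missense.
Codon 5: UUC (Phe) → UUU (Phe) — synonymous.
Synonymous: 1 of 5.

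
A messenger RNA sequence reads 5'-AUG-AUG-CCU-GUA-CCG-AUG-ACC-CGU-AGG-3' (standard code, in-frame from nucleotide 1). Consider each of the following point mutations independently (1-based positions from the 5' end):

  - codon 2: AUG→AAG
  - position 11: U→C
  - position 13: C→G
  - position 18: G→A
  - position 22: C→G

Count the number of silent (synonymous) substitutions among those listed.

0

Codon 2: AUG (Met) → AAG (Lys) — missense.
Codon 4: GUA (Val) → GCA (Ala) — missense.
Codon 5: CCG (Pro) → GCG (Ala) — missense.
Codon 6: AUG (Met) → AUA (Ile) — missense.
Codon 8: CGU (Arg) → GGU (Gly) — missense.
Synonymous: 0 of 5.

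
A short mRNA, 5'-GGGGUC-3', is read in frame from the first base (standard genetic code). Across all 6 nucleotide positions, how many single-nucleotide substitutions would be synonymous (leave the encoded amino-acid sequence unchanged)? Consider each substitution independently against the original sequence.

Codon 1 (GGG, Gly): 3 synonymous substitutions.
Codon 2 (GUC, Val): 3 synonymous substitutions.
Total: 3 + 3 = 6.

6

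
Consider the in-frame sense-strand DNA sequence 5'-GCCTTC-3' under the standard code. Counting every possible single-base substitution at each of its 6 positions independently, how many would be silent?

4

Codon 1 (GCC, Ala): 3 synonymous substitutions.
Codon 2 (TTC, Phe): 1 synonymous substitution.
Total: 3 + 1 = 4.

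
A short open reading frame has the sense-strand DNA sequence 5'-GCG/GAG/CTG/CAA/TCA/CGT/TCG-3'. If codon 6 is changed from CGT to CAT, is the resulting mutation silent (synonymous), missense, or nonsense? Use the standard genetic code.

Position 17 falls in codon 6: CGT → Arg.
After the substitution the codon is CAT → His.
Arg ≠ His, so this is a missense mutation.

missense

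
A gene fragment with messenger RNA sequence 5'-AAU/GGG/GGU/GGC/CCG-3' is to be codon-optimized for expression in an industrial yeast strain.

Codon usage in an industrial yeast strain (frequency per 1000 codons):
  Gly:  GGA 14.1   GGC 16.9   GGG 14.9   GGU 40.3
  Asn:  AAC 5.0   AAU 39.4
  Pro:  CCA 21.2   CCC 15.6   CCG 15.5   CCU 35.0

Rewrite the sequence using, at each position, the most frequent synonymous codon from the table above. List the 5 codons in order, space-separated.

AAU GGU GGU GGU CCU

Codon 1 (Asn): best is AAU at 39.4.
Codon 2 (Gly): best is GGU at 40.3.
Codon 3 (Gly): best is GGU at 40.3.
Codon 4 (Gly): best is GGU at 40.3.
Codon 5 (Pro): best is CCU at 35.0.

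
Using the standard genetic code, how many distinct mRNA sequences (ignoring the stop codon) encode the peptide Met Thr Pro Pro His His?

Met: 1 codon.
Thr: 4 codons.
Pro: 4 codons.
Pro: 4 codons.
His: 2 codons.
His: 2 codons.
1 × 4 × 4 × 4 × 2 × 2 = 256.

256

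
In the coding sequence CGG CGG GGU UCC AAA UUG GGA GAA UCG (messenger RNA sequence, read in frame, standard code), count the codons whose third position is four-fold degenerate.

Codon 1 CGG (Arg): third position 4-fold.
Codon 2 CGG (Arg): third position 4-fold.
Codon 3 GGU (Gly): third position 4-fold.
Codon 4 UCC (Ser): third position 4-fold.
Codon 5 AAA (Lys): third position 2-fold.
Codon 6 UUG (Leu): third position 2-fold.
Codon 7 GGA (Gly): third position 4-fold.
Codon 8 GAA (Glu): third position 2-fold.
Codon 9 UCG (Ser): third position 4-fold.
Four-fold degenerate third positions: 6.

6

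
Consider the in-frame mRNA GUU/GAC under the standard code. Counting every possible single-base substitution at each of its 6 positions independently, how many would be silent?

4

Codon 1 (GUU, Val): 3 synonymous substitutions.
Codon 2 (GAC, Asp): 1 synonymous substitution.
Total: 3 + 1 = 4.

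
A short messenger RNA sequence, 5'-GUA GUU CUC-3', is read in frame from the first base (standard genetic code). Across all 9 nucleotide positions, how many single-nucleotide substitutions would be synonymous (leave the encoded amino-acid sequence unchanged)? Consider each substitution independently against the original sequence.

Codon 1 (GUA, Val): 3 synonymous substitutions.
Codon 2 (GUU, Val): 3 synonymous substitutions.
Codon 3 (CUC, Leu): 3 synonymous substitutions.
Total: 3 + 3 + 3 = 9.

9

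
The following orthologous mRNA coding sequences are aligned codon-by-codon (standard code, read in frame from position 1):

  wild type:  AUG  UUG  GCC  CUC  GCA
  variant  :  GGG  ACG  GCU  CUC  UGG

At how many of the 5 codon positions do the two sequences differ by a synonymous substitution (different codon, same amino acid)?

1

Codon 1: AUG Met / GGG Gly — nonsynonymous.
Codon 2: UUG Leu / ACG Thr — nonsynonymous.
Codon 3: GCC Ala / GCU Ala — synonymous.
Codon 4: CUC Leu / CUC Leu — identical.
Codon 5: GCA Ala / UGG Trp — nonsynonymous.
Synonymous differences: 1.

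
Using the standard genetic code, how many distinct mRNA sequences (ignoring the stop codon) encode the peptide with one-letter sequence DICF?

Asp: 2 codons.
Ile: 3 codons.
Cys: 2 codons.
Phe: 2 codons.
2 × 3 × 2 × 2 = 24.

24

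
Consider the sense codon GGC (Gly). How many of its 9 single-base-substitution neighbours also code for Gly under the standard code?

3

Position 1: none → 0 synonymous.
Position 2: none → 0 synonymous.
Position 3: GGU, GGA, GGG → 3 synonymous.
Total: 0 + 0 + 3 = 3.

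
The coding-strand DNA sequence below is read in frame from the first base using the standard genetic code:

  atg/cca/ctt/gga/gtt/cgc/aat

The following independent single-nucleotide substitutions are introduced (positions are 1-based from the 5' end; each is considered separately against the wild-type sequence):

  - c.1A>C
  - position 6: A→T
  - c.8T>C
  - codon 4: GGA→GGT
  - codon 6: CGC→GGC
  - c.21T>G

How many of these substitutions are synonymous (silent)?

Codon 1: ATG (Met) → CTG (Leu) — missense.
Codon 2: CCA (Pro) → CCT (Pro) — synonymous.
Codon 3: CTT (Leu) → CCT (Pro) — missense.
Codon 4: GGA (Gly) → GGT (Gly) — synonymous.
Codon 6: CGC (Arg) → GGC (Gly) — missense.
Codon 7: AAT (Asn) → AAG (Lys) — missense.
Synonymous: 2 of 6.

2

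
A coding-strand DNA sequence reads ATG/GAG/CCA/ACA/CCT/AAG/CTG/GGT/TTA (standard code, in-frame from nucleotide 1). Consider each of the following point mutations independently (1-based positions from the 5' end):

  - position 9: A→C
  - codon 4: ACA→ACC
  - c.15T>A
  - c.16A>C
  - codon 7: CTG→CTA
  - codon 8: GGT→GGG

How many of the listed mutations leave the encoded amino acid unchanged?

5

Codon 3: CCA (Pro) → CCC (Pro) — synonymous.
Codon 4: ACA (Thr) → ACC (Thr) — synonymous.
Codon 5: CCT (Pro) → CCA (Pro) — synonymous.
Codon 6: AAG (Lys) → CAG (Gln) — missense.
Codon 7: CTG (Leu) → CTA (Leu) — synonymous.
Codon 8: GGT (Gly) → GGG (Gly) — synonymous.
Synonymous: 5 of 6.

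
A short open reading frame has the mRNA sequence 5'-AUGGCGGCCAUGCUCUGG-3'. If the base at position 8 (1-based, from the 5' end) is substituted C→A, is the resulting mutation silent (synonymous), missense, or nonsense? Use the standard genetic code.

Position 8 falls in codon 3: GCC → Ala.
After the substitution the codon is GAC → Asp.
Ala ≠ Asp, so this is a missense mutation.

missense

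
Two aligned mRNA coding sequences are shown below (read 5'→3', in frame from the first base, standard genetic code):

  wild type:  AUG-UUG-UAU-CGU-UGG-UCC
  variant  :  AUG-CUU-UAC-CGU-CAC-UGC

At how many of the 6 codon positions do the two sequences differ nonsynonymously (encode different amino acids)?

Codon 1: AUG Met / AUG Met — identical.
Codon 2: UUG Leu / CUU Leu — synonymous.
Codon 3: UAU Tyr / UAC Tyr — synonymous.
Codon 4: CGU Arg / CGU Arg — identical.
Codon 5: UGG Trp / CAC His — nonsynonymous.
Codon 6: UCC Ser / UGC Cys — nonsynonymous.
Nonsynonymous differences: 2.

2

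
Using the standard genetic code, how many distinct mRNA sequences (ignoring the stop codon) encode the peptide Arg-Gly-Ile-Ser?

432

Arg: 6 codons.
Gly: 4 codons.
Ile: 3 codons.
Ser: 6 codons.
6 × 4 × 3 × 6 = 432.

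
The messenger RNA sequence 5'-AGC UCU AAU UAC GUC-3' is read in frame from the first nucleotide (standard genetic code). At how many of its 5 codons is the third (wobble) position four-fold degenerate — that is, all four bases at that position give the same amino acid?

2

Codon 1 AGC (Ser): third position 2-fold.
Codon 2 UCU (Ser): third position 4-fold.
Codon 3 AAU (Asn): third position 2-fold.
Codon 4 UAC (Tyr): third position 2-fold.
Codon 5 GUC (Val): third position 4-fold.
Four-fold degenerate third positions: 2.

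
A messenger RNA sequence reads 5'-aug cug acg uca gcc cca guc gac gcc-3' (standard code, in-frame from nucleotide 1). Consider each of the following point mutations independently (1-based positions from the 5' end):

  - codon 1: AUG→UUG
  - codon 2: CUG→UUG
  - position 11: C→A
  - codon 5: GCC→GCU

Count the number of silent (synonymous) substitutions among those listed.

Codon 1: AUG (Met) → UUG (Leu) — missense.
Codon 2: CUG (Leu) → UUG (Leu) — synonymous.
Codon 4: UCA (Ser) → UAA (Stop) — nonsense.
Codon 5: GCC (Ala) → GCU (Ala) — synonymous.
Synonymous: 2 of 4.

2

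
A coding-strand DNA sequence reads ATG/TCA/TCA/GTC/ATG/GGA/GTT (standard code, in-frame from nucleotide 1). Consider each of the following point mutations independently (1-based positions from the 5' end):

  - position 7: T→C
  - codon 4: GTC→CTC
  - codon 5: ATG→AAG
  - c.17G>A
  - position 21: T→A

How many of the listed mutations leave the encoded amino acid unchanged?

1

Codon 3: TCA (Ser) → CCA (Pro) — missense.
Codon 4: GTC (Val) → CTC (Leu) — missense.
Codon 5: ATG (Met) → AAG (Lys) — missense.
Codon 6: GGA (Gly) → GAA (Glu) — missense.
Codon 7: GTT (Val) → GTA (Val) — synonymous.
Synonymous: 1 of 5.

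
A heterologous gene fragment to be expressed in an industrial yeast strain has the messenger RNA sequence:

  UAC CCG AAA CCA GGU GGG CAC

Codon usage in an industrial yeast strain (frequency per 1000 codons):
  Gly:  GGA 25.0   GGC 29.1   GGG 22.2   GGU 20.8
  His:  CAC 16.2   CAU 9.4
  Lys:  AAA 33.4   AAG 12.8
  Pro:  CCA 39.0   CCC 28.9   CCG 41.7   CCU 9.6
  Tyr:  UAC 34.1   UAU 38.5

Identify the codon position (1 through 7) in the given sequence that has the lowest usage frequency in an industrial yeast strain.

7

Codon 1 UAC (Tyr): 34.1 per 1000.
Codon 2 CCG (Pro): 41.7 per 1000.
Codon 3 AAA (Lys): 33.4 per 1000.
Codon 4 CCA (Pro): 39.0 per 1000.
Codon 5 GGU (Gly): 20.8 per 1000.
Codon 6 GGG (Gly): 22.2 per 1000.
Codon 7 CAC (His): 16.2 per 1000.
Lowest frequency is 16.2 at codon 7.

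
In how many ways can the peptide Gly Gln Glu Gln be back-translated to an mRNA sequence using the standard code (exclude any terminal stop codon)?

32

Gly: 4 codons.
Gln: 2 codons.
Glu: 2 codons.
Gln: 2 codons.
4 × 2 × 2 × 2 = 32.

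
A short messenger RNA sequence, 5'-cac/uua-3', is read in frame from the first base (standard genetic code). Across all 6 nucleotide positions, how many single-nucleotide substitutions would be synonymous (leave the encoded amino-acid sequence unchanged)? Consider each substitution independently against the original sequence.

3

Codon 1 (CAC, His): 1 synonymous substitution.
Codon 2 (UUA, Leu): 2 synonymous substitutions.
Total: 1 + 2 = 3.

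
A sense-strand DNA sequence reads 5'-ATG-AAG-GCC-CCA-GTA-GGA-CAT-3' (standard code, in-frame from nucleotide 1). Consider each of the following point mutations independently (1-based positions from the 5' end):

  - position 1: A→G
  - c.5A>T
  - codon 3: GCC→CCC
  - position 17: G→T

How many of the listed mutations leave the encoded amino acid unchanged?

0

Codon 1: ATG (Met) → GTG (Val) — missense.
Codon 2: AAG (Lys) → ATG (Met) — missense.
Codon 3: GCC (Ala) → CCC (Pro) — missense.
Codon 6: GGA (Gly) → GTA (Val) — missense.
Synonymous: 0 of 4.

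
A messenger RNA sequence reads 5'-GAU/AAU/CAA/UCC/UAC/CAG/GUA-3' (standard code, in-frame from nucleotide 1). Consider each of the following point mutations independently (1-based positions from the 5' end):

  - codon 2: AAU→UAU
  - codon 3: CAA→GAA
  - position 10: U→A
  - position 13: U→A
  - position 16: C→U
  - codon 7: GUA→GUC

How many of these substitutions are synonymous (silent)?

Codon 2: AAU (Asn) → UAU (Tyr) — missense.
Codon 3: CAA (Gln) → GAA (Glu) — missense.
Codon 4: UCC (Ser) → ACC (Thr) — missense.
Codon 5: UAC (Tyr) → AAC (Asn) — missense.
Codon 6: CAG (Gln) → UAG (Stop) — nonsense.
Codon 7: GUA (Val) → GUC (Val) — synonymous.
Synonymous: 1 of 6.

1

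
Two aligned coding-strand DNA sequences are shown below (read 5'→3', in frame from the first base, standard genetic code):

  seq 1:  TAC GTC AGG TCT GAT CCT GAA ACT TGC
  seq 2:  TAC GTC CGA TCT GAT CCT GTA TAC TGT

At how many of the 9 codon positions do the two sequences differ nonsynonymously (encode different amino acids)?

Codon 1: TAC Tyr / TAC Tyr — identical.
Codon 2: GTC Val / GTC Val — identical.
Codon 3: AGG Arg / CGA Arg — synonymous.
Codon 4: TCT Ser / TCT Ser — identical.
Codon 5: GAT Asp / GAT Asp — identical.
Codon 6: CCT Pro / CCT Pro — identical.
Codon 7: GAA Glu / GTA Val — nonsynonymous.
Codon 8: ACT Thr / TAC Tyr — nonsynonymous.
Codon 9: TGC Cys / TGT Cys — synonymous.
Nonsynonymous differences: 2.

2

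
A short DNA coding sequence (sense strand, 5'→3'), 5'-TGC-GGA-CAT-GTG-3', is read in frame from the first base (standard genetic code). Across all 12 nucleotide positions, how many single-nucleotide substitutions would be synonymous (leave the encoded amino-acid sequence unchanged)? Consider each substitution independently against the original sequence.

8

Codon 1 (TGC, Cys): 1 synonymous substitution.
Codon 2 (GGA, Gly): 3 synonymous substitutions.
Codon 3 (CAT, His): 1 synonymous substitution.
Codon 4 (GTG, Val): 3 synonymous substitutions.
Total: 1 + 3 + 1 + 3 = 8.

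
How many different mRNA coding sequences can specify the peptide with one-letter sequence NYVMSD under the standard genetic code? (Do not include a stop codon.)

Asn: 2 codons.
Tyr: 2 codons.
Val: 4 codons.
Met: 1 codon.
Ser: 6 codons.
Asp: 2 codons.
2 × 2 × 4 × 1 × 6 × 2 = 192.

192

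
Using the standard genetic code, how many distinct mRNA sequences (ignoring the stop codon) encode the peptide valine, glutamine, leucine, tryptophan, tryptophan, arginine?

Val: 4 codons.
Gln: 2 codons.
Leu: 6 codons.
Trp: 1 codon.
Trp: 1 codon.
Arg: 6 codons.
4 × 2 × 6 × 1 × 1 × 6 = 288.

288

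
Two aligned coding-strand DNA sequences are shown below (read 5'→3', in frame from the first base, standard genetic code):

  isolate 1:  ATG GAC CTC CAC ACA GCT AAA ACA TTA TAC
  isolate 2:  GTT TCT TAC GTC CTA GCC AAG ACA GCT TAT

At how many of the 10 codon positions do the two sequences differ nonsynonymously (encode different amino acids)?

Codon 1: ATG Met / GTT Val — nonsynonymous.
Codon 2: GAC Asp / TCT Ser — nonsynonymous.
Codon 3: CTC Leu / TAC Tyr — nonsynonymous.
Codon 4: CAC His / GTC Val — nonsynonymous.
Codon 5: ACA Thr / CTA Leu — nonsynonymous.
Codon 6: GCT Ala / GCC Ala — synonymous.
Codon 7: AAA Lys / AAG Lys — synonymous.
Codon 8: ACA Thr / ACA Thr — identical.
Codon 9: TTA Leu / GCT Ala — nonsynonymous.
Codon 10: TAC Tyr / TAT Tyr — synonymous.
Nonsynonymous differences: 6.

6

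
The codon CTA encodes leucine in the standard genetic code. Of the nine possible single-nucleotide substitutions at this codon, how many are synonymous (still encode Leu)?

Position 1: TTA → 1 synonymous.
Position 2: none → 0 synonymous.
Position 3: CTT, CTC, CTG → 3 synonymous.
Total: 1 + 0 + 3 = 4.

4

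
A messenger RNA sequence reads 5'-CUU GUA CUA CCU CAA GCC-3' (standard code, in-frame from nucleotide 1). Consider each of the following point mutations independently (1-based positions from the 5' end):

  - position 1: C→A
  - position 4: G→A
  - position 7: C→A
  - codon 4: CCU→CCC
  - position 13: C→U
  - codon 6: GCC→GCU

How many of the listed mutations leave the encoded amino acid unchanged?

2

Codon 1: CUU (Leu) → AUU (Ile) — missense.
Codon 2: GUA (Val) → AUA (Ile) — missense.
Codon 3: CUA (Leu) → AUA (Ile) — missense.
Codon 4: CCU (Pro) → CCC (Pro) — synonymous.
Codon 5: CAA (Gln) → UAA (Stop) — nonsense.
Codon 6: GCC (Ala) → GCU (Ala) — synonymous.
Synonymous: 2 of 6.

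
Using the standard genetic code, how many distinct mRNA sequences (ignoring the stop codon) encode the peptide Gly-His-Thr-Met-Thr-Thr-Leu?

Gly: 4 codons.
His: 2 codons.
Thr: 4 codons.
Met: 1 codon.
Thr: 4 codons.
Thr: 4 codons.
Leu: 6 codons.
4 × 2 × 4 × 1 × 4 × 4 × 6 = 3072.

3072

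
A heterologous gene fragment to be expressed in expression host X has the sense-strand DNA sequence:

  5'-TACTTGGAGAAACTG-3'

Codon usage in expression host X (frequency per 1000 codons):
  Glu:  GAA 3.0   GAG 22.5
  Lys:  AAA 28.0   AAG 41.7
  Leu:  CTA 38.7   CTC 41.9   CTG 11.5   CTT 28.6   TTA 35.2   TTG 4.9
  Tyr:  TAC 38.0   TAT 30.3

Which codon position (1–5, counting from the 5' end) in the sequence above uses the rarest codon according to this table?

2

Codon 1 TAC (Tyr): 38.0 per 1000.
Codon 2 TTG (Leu): 4.9 per 1000.
Codon 3 GAG (Glu): 22.5 per 1000.
Codon 4 AAA (Lys): 28.0 per 1000.
Codon 5 CTG (Leu): 11.5 per 1000.
Lowest frequency is 4.9 at codon 2.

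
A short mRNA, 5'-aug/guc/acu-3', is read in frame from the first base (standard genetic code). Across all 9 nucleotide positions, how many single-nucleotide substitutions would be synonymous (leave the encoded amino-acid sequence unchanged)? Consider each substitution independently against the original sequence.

Codon 1 (AUG, Met): 0 synonymous substitutions.
Codon 2 (GUC, Val): 3 synonymous substitutions.
Codon 3 (ACU, Thr): 3 synonymous substitutions.
Total: 0 + 3 + 3 = 6.

6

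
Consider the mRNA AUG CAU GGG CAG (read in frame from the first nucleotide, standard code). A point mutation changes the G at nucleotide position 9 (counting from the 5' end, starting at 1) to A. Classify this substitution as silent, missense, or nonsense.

Position 9 falls in codon 3: GGG → Gly.
After the substitution the codon is GGA → Gly.
Both encode Gly, so the change is synonymous.

silent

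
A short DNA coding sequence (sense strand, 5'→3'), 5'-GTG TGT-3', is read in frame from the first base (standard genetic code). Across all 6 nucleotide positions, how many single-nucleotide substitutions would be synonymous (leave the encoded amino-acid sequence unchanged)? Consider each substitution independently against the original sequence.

4

Codon 1 (GTG, Val): 3 synonymous substitutions.
Codon 2 (TGT, Cys): 1 synonymous substitution.
Total: 3 + 1 = 4.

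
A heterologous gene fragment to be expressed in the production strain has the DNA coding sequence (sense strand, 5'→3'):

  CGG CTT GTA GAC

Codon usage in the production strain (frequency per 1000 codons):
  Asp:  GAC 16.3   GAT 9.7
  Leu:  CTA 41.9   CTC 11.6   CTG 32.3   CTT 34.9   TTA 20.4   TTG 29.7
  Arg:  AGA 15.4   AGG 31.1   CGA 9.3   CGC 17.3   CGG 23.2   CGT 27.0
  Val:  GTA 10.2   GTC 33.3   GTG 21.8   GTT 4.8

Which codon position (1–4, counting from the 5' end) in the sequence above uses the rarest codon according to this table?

3

Codon 1 CGG (Arg): 23.2 per 1000.
Codon 2 CTT (Leu): 34.9 per 1000.
Codon 3 GTA (Val): 10.2 per 1000.
Codon 4 GAC (Asp): 16.3 per 1000.
Lowest frequency is 10.2 at codon 3.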